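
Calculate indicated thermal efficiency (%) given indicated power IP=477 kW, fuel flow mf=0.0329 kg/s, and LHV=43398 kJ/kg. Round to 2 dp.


eta_ith = (IP / (mf * LHV)) * 100
Denominator = 0.0329 * 43398 = 1427.7942 kW
eta_ith = (477 / 1427.7942) * 100 = 33.41%


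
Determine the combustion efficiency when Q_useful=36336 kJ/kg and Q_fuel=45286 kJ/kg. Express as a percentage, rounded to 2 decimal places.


Efficiency = (Q_useful / Q_fuel) * 100
Efficiency = (36336 / 45286) * 100
Efficiency = 0.8024 * 100 = 80.24%


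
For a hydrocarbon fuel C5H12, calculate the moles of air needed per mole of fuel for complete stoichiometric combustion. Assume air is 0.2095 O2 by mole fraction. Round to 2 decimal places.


Balanced combustion: C5H12 + 8 O2 -> 5 CO2 + 6 H2O
O2 needed = C + H/4 = 5 + 12/4 = 8.00 moles
Air moles = O2 / 0.2095 = 8.00 / 0.2095 = 38.19 moles air


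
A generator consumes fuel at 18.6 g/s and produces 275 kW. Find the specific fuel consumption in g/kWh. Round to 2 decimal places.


SFC = (mf / BP) * 3600
Rate = 18.6 / 275 = 0.067636 g/(s*kW)
SFC = 0.067636 * 3600 = 243.49 g/kWh


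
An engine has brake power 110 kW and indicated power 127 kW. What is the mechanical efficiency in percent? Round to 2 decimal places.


eta_mech = (BP / IP) * 100
Ratio = 110 / 127 = 0.8661
eta_mech = 0.8661 * 100 = 86.61%


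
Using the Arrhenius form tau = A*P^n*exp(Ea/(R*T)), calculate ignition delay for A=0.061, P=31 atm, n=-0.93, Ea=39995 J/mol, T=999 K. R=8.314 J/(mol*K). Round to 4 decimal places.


tau = A * P^n * exp(Ea/(R*T))
P^n = 31^(-0.93) = 0.04102359
Ea/(R*T) = 39995/(8.314*999) = 4.815376
exp(Ea/(R*T)) = 123.393184
tau = 0.061 * 0.04102359 * 123.393184 = 0.3088 ms


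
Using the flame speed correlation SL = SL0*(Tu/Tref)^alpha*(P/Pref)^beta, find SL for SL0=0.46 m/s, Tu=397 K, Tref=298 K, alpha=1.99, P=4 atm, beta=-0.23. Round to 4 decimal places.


SL = SL0 * (Tu/Tref)^alpha * (P/Pref)^beta
T ratio = 397/298 = 1.33221477
(T ratio)^alpha = 1.33221477^1.99 = 1.769713
(P/Pref)^beta = 4^(-0.23) = 0.726986
SL = 0.46 * 1.769713 * 0.726986 = 0.5918 m/s


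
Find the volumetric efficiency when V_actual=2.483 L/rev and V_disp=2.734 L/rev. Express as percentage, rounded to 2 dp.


eta_v = (V_actual / V_disp) * 100
Ratio = 2.483 / 2.734 = 0.9082
eta_v = 0.9082 * 100 = 90.82%


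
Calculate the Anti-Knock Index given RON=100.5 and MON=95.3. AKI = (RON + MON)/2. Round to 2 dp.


AKI = (RON + MON) / 2
AKI = (100.5 + 95.3) / 2
AKI = 195.8 / 2 = 97.90


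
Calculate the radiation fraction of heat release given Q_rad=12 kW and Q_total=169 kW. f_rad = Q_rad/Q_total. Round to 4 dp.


f_rad = Q_rad / Q_total
f_rad = 12 / 169 = 0.0710


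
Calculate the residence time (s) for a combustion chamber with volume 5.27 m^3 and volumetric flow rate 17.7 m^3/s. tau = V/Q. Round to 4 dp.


tau = V / Q_flow
tau = 5.27 / 17.7 = 0.2977 s


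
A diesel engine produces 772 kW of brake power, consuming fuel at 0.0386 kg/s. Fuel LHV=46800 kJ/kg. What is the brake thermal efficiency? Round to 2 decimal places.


eta_BTE = (BP / (mf * LHV)) * 100
Denominator = 0.0386 * 46800 = 1806.4800 kW
eta_BTE = (772 / 1806.4800) * 100 = 42.74%


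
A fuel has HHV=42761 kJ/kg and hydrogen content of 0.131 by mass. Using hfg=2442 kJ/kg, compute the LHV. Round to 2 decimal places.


LHV = HHV - hfg * 9 * H
Water correction = 2442 * 9 * 0.131 = 2879.118 kJ/kg
LHV = 42761 - 2879.118 = 39881.88 kJ/kg


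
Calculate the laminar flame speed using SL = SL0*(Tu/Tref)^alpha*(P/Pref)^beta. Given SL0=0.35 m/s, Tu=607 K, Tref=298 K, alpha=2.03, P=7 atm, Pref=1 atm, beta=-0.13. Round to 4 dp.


SL = SL0 * (Tu/Tref)^alpha * (P/Pref)^beta
T ratio = 607/298 = 2.03691275
(T ratio)^alpha = 2.03691275^2.03 = 4.238518
(P/Pref)^beta = 7^(-0.13) = 0.776492
SL = 0.35 * 4.238518 * 0.776492 = 1.1519 m/s


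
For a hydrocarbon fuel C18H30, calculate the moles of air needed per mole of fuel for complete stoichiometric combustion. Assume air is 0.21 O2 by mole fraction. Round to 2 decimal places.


Balanced combustion: C18H30 + 25.5 O2 -> 18 CO2 + 15 H2O
O2 needed = C + H/4 = 18 + 30/4 = 25.50 moles
Air moles = O2 / 0.21 = 25.50 / 0.21 = 121.43 moles air


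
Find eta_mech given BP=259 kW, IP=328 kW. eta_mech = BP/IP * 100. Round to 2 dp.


eta_mech = (BP / IP) * 100
Ratio = 259 / 328 = 0.7896
eta_mech = 0.7896 * 100 = 78.96%


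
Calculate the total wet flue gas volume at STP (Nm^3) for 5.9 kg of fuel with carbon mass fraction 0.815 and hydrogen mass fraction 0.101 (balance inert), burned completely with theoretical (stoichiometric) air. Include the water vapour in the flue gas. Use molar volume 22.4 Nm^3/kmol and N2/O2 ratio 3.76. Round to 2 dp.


Per kg fuel: CO2 = (C/12 kmol)*22.4 = (0.815/12)*22.4 = 1.52133 Nm^3
Per kg fuel: H2O = (H/2 kmol)*22.4 = (0.101/2)*22.4 = 1.13120 Nm^3
O2 needed per kg fuel = C/12 + H/4 = 0.815/12 + 0.101/4 = 0.09316667 kmol
Per kg fuel: N2 = O2*3.76*22.4 = 0.09316667*3.76*22.4 = 7.84687 Nm^3
Total per kg = 1.52133 + 1.13120 + 7.84687 = 10.49940 Nm^3
Total = 10.49940 * 5.9 = 61.95 Nm^3


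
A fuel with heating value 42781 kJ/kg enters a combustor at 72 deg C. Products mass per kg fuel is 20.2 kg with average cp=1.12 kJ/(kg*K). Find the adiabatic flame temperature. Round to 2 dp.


T_ad = T_in + Hc / (m_p * cp)
Denominator = 20.2 * 1.12 = 22.6240
Temperature rise = 42781 / 22.6240 = 1890.96 K
T_ad = 72 + 1890.96 = 1962.96 deg C


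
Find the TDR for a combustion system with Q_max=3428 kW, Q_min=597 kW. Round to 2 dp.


TDR = Q_max / Q_min
TDR = 3428 / 597 = 5.74


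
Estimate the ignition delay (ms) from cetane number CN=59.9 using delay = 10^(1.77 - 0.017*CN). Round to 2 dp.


delay = 10^(1.77 - 0.017*CN)
Exponent = 1.77 - 0.017*59.9 = 0.7517
delay = 10^0.7517 = 5.65 ms


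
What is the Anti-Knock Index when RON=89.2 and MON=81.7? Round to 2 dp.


AKI = (RON + MON) / 2
AKI = (89.2 + 81.7) / 2
AKI = 170.9 / 2 = 85.45


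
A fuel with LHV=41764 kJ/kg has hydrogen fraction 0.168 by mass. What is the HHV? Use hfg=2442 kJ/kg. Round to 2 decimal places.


HHV = LHV + hfg * 9 * H
Water addition = 2442 * 9 * 0.168 = 3692.304 kJ/kg
HHV = 41764 + 3692.304 = 45456.30 kJ/kg


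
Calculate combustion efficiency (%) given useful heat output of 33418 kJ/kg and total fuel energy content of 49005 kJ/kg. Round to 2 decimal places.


Efficiency = (Q_useful / Q_fuel) * 100
Efficiency = (33418 / 49005) * 100
Efficiency = 0.6819 * 100 = 68.19%


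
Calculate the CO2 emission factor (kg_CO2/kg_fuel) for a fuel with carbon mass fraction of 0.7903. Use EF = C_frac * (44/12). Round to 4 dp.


EF = C_frac * (M_CO2 / M_C)
EF = 0.7903 * (44/12)
EF = 0.7903 * 3.666667 = 2.8978 kg_CO2/kg_fuel


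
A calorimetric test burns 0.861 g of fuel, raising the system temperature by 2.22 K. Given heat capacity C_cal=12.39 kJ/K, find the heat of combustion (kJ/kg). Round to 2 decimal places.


Hc = C_cal * delta_T / m_fuel
Q_released = 12.39 * 2.22 = 27.5058 kJ
m_fuel = 0.861 g = 0.861/1000 kg = 0.000861 kg
Hc = 27.5058 / 0.000861 = 31946.34 kJ/kg


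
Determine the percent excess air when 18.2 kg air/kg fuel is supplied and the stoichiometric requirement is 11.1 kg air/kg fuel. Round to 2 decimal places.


Excess air = actual - stoichiometric = 18.2 - 11.1 = 7.10 kg/kg fuel
Excess air % = (excess / stoich) * 100 = (7.10 / 11.1) * 100 = 63.96%


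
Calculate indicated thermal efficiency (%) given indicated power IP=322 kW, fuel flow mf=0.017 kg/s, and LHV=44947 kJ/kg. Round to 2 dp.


eta_ith = (IP / (mf * LHV)) * 100
Denominator = 0.017 * 44947 = 764.0990 kW
eta_ith = (322 / 764.0990) * 100 = 42.14%


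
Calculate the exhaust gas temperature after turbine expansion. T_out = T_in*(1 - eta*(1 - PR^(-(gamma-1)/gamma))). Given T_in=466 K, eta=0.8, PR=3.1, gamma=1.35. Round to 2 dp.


T_out = T_in * (1 - eta * (1 - PR^(-(gamma-1)/gamma)))
Exponent = -(1.35-1)/1.35 = -0.25925926
PR^exp = 3.1^(-0.25925926) = 0.74577862
Factor = 1 - 0.8*(1 - 0.74577862) = 0.79662290
T_out = 466 * 0.79662290 = 371.23 K


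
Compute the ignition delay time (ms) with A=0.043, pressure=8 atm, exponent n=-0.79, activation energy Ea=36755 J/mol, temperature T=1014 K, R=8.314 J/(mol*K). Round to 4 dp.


tau = A * P^n * exp(Ea/(R*T))
P^n = 8^(-0.79) = 0.19344562
Ea/(R*T) = 36755/(8.314*1014) = 4.359819
exp(Ea/(R*T)) = 78.242965
tau = 0.043 * 0.19344562 * 78.242965 = 0.6508 ms


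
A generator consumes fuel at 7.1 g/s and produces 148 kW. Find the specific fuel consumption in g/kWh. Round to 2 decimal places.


SFC = (mf / BP) * 3600
Rate = 7.1 / 148 = 0.047973 g/(s*kW)
SFC = 0.047973 * 3600 = 172.70 g/kWh


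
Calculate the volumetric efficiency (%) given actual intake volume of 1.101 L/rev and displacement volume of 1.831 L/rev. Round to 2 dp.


eta_v = (V_actual / V_disp) * 100
Ratio = 1.101 / 1.831 = 0.6013
eta_v = 0.6013 * 100 = 60.13%


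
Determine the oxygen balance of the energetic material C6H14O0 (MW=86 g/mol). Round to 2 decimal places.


OB = -1600 * (2C + H/2 - O) / MW
Inner = 2*6 + 14/2 - 0 = 19.00
OB = -1600 * 19.00 / 86 = -353.49%


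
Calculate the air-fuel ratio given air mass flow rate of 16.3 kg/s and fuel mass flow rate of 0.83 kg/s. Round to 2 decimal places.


AFR = m_air / m_fuel
AFR = 16.3 / 0.83 = 19.64


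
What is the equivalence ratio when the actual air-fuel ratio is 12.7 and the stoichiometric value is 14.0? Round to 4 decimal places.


phi = AFR_stoich / AFR_actual
phi = 14.0 / 12.7 = 1.1024


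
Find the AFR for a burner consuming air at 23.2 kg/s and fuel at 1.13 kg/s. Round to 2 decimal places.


AFR = m_air / m_fuel
AFR = 23.2 / 1.13 = 20.53


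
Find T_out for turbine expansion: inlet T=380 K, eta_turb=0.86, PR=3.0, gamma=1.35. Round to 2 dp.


T_out = T_in * (1 - eta * (1 - PR^(-(gamma-1)/gamma)))
Exponent = -(1.35-1)/1.35 = -0.25925926
PR^exp = 3.0^(-0.25925926) = 0.75214556
Factor = 1 - 0.86*(1 - 0.75214556) = 0.78684518
T_out = 380 * 0.78684518 = 299.00 K


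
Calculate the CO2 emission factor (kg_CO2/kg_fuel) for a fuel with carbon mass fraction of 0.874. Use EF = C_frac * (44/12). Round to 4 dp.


EF = C_frac * (M_CO2 / M_C)
EF = 0.874 * (44/12)
EF = 0.874 * 3.666667 = 3.2047 kg_CO2/kg_fuel


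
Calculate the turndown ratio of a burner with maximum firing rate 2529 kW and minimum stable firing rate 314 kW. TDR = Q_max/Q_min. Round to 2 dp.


TDR = Q_max / Q_min
TDR = 2529 / 314 = 8.05


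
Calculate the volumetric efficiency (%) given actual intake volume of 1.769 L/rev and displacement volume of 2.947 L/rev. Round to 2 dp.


eta_v = (V_actual / V_disp) * 100
Ratio = 1.769 / 2.947 = 0.6003
eta_v = 0.6003 * 100 = 60.03%


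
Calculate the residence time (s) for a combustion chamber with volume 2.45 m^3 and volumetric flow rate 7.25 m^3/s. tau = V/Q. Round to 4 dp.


tau = V / Q_flow
tau = 2.45 / 7.25 = 0.3379 s


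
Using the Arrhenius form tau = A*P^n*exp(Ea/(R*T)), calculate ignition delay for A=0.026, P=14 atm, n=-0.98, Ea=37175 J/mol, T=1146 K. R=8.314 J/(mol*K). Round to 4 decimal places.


tau = A * P^n * exp(Ea/(R*T))
P^n = 14^(-0.98) = 0.07529992
Ea/(R*T) = 37175/(8.314*1146) = 3.901722
exp(Ea/(R*T)) = 49.487601
tau = 0.026 * 0.07529992 * 49.487601 = 0.0969 ms


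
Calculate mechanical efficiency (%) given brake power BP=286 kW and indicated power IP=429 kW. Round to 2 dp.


eta_mech = (BP / IP) * 100
Ratio = 286 / 429 = 0.6667
eta_mech = 0.6667 * 100 = 66.67%


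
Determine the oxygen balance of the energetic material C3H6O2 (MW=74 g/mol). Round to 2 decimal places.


OB = -1600 * (2C + H/2 - O) / MW
Inner = 2*3 + 6/2 - 2 = 7.00
OB = -1600 * 7.00 / 74 = -151.35%


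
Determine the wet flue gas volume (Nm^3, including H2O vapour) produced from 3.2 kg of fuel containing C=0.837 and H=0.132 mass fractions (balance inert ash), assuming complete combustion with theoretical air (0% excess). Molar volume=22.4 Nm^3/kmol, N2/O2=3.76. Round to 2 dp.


Per kg fuel: CO2 = (C/12 kmol)*22.4 = (0.837/12)*22.4 = 1.56240 Nm^3
Per kg fuel: H2O = (H/2 kmol)*22.4 = (0.132/2)*22.4 = 1.47840 Nm^3
O2 needed per kg fuel = C/12 + H/4 = 0.837/12 + 0.132/4 = 0.10275000 kmol
Per kg fuel: N2 = O2*3.76*22.4 = 0.10275000*3.76*22.4 = 8.65402 Nm^3
Total per kg = 1.56240 + 1.47840 + 8.65402 = 11.69482 Nm^3
Total = 11.69482 * 3.2 = 37.42 Nm^3


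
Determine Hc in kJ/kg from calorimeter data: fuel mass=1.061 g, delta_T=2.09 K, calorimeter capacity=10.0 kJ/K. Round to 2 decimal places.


Hc = C_cal * delta_T / m_fuel
Q_released = 10.0 * 2.09 = 20.9000 kJ
m_fuel = 1.061 g = 1.061/1000 kg = 0.001061 kg
Hc = 20.9000 / 0.001061 = 19698.40 kJ/kg


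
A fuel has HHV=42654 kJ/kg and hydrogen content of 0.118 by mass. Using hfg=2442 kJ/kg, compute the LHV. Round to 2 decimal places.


LHV = HHV - hfg * 9 * H
Water correction = 2442 * 9 * 0.118 = 2593.404 kJ/kg
LHV = 42654 - 2593.404 = 40060.60 kJ/kg


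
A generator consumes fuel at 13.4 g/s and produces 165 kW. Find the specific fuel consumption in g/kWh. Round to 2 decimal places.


SFC = (mf / BP) * 3600
Rate = 13.4 / 165 = 0.081212 g/(s*kW)
SFC = 0.081212 * 3600 = 292.36 g/kWh


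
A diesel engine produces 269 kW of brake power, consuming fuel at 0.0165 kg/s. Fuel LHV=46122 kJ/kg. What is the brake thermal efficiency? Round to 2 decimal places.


eta_BTE = (BP / (mf * LHV)) * 100
Denominator = 0.0165 * 46122 = 761.0130 kW
eta_BTE = (269 / 761.0130) * 100 = 35.35%


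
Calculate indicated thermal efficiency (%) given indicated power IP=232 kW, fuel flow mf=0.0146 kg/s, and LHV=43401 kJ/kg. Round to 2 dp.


eta_ith = (IP / (mf * LHV)) * 100
Denominator = 0.0146 * 43401 = 633.6546 kW
eta_ith = (232 / 633.6546) * 100 = 36.61%


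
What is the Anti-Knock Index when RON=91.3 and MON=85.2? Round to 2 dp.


AKI = (RON + MON) / 2
AKI = (91.3 + 85.2) / 2
AKI = 176.5 / 2 = 88.25


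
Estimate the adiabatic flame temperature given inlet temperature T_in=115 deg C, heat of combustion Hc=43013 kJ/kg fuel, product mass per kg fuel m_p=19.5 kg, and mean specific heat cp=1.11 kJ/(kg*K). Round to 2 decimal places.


T_ad = T_in + Hc / (m_p * cp)
Denominator = 19.5 * 1.11 = 21.6450
Temperature rise = 43013 / 21.6450 = 1987.20 K
T_ad = 115 + 1987.20 = 2102.20 deg C


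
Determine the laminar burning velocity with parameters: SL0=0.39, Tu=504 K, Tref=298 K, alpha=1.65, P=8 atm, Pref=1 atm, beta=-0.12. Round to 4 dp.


SL = SL0 * (Tu/Tref)^alpha * (P/Pref)^beta
T ratio = 504/298 = 1.69127517
(T ratio)^alpha = 1.69127517^1.65 = 2.379872
(P/Pref)^beta = 8^(-0.12) = 0.779165
SL = 0.39 * 2.379872 * 0.779165 = 0.7232 m/s


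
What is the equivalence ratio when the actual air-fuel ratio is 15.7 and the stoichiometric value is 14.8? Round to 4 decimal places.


phi = AFR_stoich / AFR_actual
phi = 14.8 / 15.7 = 0.9427


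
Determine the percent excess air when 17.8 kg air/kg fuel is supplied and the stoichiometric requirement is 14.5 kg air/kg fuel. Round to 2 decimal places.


Excess air = actual - stoichiometric = 17.8 - 14.5 = 3.30 kg/kg fuel
Excess air % = (excess / stoich) * 100 = (3.30 / 14.5) * 100 = 22.76%


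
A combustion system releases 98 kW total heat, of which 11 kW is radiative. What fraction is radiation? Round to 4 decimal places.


f_rad = Q_rad / Q_total
f_rad = 11 / 98 = 0.1122


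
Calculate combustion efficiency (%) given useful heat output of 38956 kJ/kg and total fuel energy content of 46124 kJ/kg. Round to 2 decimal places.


Efficiency = (Q_useful / Q_fuel) * 100
Efficiency = (38956 / 46124) * 100
Efficiency = 0.8446 * 100 = 84.46%


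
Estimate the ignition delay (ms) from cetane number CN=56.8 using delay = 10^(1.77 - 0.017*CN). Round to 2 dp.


delay = 10^(1.77 - 0.017*CN)
Exponent = 1.77 - 0.017*56.8 = 0.8044
delay = 10^0.8044 = 6.37 ms


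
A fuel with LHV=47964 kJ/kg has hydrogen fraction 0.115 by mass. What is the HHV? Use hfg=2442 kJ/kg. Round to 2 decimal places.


HHV = LHV + hfg * 9 * H
Water addition = 2442 * 9 * 0.115 = 2527.470 kJ/kg
HHV = 47964 + 2527.470 = 50491.47 kJ/kg


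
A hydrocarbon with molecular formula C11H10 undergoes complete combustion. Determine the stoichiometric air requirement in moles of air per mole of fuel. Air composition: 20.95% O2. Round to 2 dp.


Balanced combustion: C11H10 + 13.5 O2 -> 11 CO2 + 5 H2O
O2 needed = C + H/4 = 11 + 10/4 = 13.50 moles
Air moles = O2 / 0.2095 = 13.50 / 0.2095 = 64.44 moles air


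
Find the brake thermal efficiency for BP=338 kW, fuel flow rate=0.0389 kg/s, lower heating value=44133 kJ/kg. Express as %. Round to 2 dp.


eta_BTE = (BP / (mf * LHV)) * 100
Denominator = 0.0389 * 44133 = 1716.7737 kW
eta_BTE = (338 / 1716.7737) * 100 = 19.69%


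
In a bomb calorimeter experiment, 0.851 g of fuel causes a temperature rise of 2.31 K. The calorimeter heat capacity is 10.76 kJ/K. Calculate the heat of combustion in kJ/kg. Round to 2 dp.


Hc = C_cal * delta_T / m_fuel
Q_released = 10.76 * 2.31 = 24.8556 kJ
m_fuel = 0.851 g = 0.851/1000 kg = 0.000851 kg
Hc = 24.8556 / 0.000851 = 29207.52 kJ/kg


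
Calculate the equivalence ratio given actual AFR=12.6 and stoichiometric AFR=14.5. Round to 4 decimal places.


phi = AFR_stoich / AFR_actual
phi = 14.5 / 12.6 = 1.1508


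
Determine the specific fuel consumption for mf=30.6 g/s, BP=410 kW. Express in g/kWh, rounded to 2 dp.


SFC = (mf / BP) * 3600
Rate = 30.6 / 410 = 0.074634 g/(s*kW)
SFC = 0.074634 * 3600 = 268.68 g/kWh


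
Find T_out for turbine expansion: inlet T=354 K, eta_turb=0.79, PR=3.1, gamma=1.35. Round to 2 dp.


T_out = T_in * (1 - eta * (1 - PR^(-(gamma-1)/gamma)))
Exponent = -(1.35-1)/1.35 = -0.25925926
PR^exp = 3.1^(-0.25925926) = 0.74577862
Factor = 1 - 0.79*(1 - 0.74577862) = 0.79916511
T_out = 354 * 0.79916511 = 282.90 K


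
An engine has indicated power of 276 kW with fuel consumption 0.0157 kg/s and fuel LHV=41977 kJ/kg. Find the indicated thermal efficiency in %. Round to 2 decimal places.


eta_ith = (IP / (mf * LHV)) * 100
Denominator = 0.0157 * 41977 = 659.0389 kW
eta_ith = (276 / 659.0389) * 100 = 41.88%


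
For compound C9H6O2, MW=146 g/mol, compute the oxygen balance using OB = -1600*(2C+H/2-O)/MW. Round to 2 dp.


OB = -1600 * (2C + H/2 - O) / MW
Inner = 2*9 + 6/2 - 2 = 19.00
OB = -1600 * 19.00 / 146 = -208.22%


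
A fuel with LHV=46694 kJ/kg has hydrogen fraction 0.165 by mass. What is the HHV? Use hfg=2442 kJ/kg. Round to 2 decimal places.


HHV = LHV + hfg * 9 * H
Water addition = 2442 * 9 * 0.165 = 3626.370 kJ/kg
HHV = 46694 + 3626.370 = 50320.37 kJ/kg


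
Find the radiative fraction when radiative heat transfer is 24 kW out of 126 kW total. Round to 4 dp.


f_rad = Q_rad / Q_total
f_rad = 24 / 126 = 0.1905


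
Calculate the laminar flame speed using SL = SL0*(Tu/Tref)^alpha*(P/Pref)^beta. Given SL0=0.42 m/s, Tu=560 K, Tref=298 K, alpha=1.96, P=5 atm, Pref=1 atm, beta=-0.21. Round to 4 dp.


SL = SL0 * (Tu/Tref)^alpha * (P/Pref)^beta
T ratio = 560/298 = 1.87919463
(T ratio)^alpha = 1.87919463^1.96 = 3.443378
(P/Pref)^beta = 5^(-0.21) = 0.713208
SL = 0.42 * 3.443378 * 0.713208 = 1.0315 m/s


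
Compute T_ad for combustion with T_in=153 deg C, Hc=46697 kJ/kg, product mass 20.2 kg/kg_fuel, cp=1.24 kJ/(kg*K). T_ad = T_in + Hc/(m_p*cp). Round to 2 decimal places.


T_ad = T_in + Hc / (m_p * cp)
Denominator = 20.2 * 1.24 = 25.0480
Temperature rise = 46697 / 25.0480 = 1864.30 K
T_ad = 153 + 1864.30 = 2017.30 deg C


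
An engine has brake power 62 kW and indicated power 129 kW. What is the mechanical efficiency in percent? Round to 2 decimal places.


eta_mech = (BP / IP) * 100
Ratio = 62 / 129 = 0.4806
eta_mech = 0.4806 * 100 = 48.06%


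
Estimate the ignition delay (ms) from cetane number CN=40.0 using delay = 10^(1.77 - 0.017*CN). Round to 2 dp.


delay = 10^(1.77 - 0.017*CN)
Exponent = 1.77 - 0.017*40.0 = 1.0900
delay = 10^1.0900 = 12.30 ms


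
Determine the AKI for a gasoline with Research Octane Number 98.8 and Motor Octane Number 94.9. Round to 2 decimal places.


AKI = (RON + MON) / 2
AKI = (98.8 + 94.9) / 2
AKI = 193.7 / 2 = 96.85


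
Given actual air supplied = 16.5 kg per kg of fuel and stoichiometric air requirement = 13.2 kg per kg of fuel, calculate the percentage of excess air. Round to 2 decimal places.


Excess air = actual - stoichiometric = 16.5 - 13.2 = 3.30 kg/kg fuel
Excess air % = (excess / stoich) * 100 = (3.30 / 13.2) * 100 = 25.00%


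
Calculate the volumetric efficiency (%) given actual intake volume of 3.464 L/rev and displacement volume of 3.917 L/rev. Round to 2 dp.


eta_v = (V_actual / V_disp) * 100
Ratio = 3.464 / 3.917 = 0.8844
eta_v = 0.8844 * 100 = 88.44%


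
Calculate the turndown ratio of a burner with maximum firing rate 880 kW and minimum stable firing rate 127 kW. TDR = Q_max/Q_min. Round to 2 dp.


TDR = Q_max / Q_min
TDR = 880 / 127 = 6.93


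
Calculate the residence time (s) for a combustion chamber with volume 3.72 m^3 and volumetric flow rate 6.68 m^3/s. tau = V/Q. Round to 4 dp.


tau = V / Q_flow
tau = 3.72 / 6.68 = 0.5569 s


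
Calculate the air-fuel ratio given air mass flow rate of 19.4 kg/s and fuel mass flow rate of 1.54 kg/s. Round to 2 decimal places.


AFR = m_air / m_fuel
AFR = 19.4 / 1.54 = 12.60


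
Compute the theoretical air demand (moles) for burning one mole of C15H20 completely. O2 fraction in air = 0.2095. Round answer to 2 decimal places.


Balanced combustion: C15H20 + 20 O2 -> 15 CO2 + 10 H2O
O2 needed = C + H/4 = 15 + 20/4 = 20.00 moles
Air moles = O2 / 0.2095 = 20.00 / 0.2095 = 95.47 moles air


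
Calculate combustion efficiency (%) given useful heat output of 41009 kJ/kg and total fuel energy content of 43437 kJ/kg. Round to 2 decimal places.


Efficiency = (Q_useful / Q_fuel) * 100
Efficiency = (41009 / 43437) * 100
Efficiency = 0.9441 * 100 = 94.41%


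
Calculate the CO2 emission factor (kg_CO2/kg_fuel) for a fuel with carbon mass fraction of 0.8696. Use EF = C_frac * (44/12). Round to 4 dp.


EF = C_frac * (M_CO2 / M_C)
EF = 0.8696 * (44/12)
EF = 0.8696 * 3.666667 = 3.1885 kg_CO2/kg_fuel


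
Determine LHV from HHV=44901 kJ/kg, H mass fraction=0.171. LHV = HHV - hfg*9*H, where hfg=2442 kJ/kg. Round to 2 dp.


LHV = HHV - hfg * 9 * H
Water correction = 2442 * 9 * 0.171 = 3758.238 kJ/kg
LHV = 44901 - 3758.238 = 41142.76 kJ/kg


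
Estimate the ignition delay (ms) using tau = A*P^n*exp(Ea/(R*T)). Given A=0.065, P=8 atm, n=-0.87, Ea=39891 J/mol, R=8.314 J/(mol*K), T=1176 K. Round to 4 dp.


tau = A * P^n * exp(Ea/(R*T))
P^n = 8^(-0.87) = 0.16379918
Ea/(R*T) = 39891/(8.314*1176) = 4.079976
exp(Ea/(R*T)) = 59.144035
tau = 0.065 * 0.16379918 * 59.144035 = 0.6297 ms


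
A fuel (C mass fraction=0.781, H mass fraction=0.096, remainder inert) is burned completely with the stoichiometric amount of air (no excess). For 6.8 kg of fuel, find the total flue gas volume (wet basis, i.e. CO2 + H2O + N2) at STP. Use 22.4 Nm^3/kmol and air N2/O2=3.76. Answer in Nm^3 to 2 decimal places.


Per kg fuel: CO2 = (C/12 kmol)*22.4 = (0.781/12)*22.4 = 1.45787 Nm^3
Per kg fuel: H2O = (H/2 kmol)*22.4 = (0.096/2)*22.4 = 1.07520 Nm^3
O2 needed per kg fuel = C/12 + H/4 = 0.781/12 + 0.096/4 = 0.08908333 kmol
Per kg fuel: N2 = O2*3.76*22.4 = 0.08908333*3.76*22.4 = 7.50295 Nm^3
Total per kg = 1.45787 + 1.07520 + 7.50295 = 10.03602 Nm^3
Total = 10.03602 * 6.8 = 68.24 Nm^3


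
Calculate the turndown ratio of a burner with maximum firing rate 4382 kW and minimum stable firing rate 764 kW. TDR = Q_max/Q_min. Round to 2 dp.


TDR = Q_max / Q_min
TDR = 4382 / 764 = 5.74


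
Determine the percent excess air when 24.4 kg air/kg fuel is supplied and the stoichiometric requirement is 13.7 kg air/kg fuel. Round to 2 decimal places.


Excess air = actual - stoichiometric = 24.4 - 13.7 = 10.70 kg/kg fuel
Excess air % = (excess / stoich) * 100 = (10.70 / 13.7) * 100 = 78.10%


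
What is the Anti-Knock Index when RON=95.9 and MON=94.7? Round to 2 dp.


AKI = (RON + MON) / 2
AKI = (95.9 + 94.7) / 2
AKI = 190.6 / 2 = 95.30


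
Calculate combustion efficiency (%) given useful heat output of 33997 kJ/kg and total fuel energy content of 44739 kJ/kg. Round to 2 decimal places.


Efficiency = (Q_useful / Q_fuel) * 100
Efficiency = (33997 / 44739) * 100
Efficiency = 0.7599 * 100 = 75.99%


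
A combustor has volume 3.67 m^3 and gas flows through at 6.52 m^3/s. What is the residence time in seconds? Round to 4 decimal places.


tau = V / Q_flow
tau = 3.67 / 6.52 = 0.5629 s


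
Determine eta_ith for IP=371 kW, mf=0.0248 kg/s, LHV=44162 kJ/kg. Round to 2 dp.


eta_ith = (IP / (mf * LHV)) * 100
Denominator = 0.0248 * 44162 = 1095.2176 kW
eta_ith = (371 / 1095.2176) * 100 = 33.87%


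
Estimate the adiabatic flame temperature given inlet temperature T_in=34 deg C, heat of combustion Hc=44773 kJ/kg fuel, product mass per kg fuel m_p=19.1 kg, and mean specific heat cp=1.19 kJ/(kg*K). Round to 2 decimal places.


T_ad = T_in + Hc / (m_p * cp)
Denominator = 19.1 * 1.19 = 22.7290
Temperature rise = 44773 / 22.7290 = 1969.86 K
T_ad = 34 + 1969.86 = 2003.86 deg C


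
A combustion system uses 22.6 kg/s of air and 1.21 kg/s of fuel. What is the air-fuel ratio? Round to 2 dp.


AFR = m_air / m_fuel
AFR = 22.6 / 1.21 = 18.68


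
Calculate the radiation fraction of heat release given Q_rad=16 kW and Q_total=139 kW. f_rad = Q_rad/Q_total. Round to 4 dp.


f_rad = Q_rad / Q_total
f_rad = 16 / 139 = 0.1151


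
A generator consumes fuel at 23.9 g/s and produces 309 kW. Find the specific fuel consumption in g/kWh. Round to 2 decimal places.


SFC = (mf / BP) * 3600
Rate = 23.9 / 309 = 0.077346 g/(s*kW)
SFC = 0.077346 * 3600 = 278.45 g/kWh


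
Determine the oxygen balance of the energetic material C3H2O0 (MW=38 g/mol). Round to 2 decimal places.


OB = -1600 * (2C + H/2 - O) / MW
Inner = 2*3 + 2/2 - 0 = 7.00
OB = -1600 * 7.00 / 38 = -294.74%


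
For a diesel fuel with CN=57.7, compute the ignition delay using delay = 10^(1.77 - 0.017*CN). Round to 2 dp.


delay = 10^(1.77 - 0.017*CN)
Exponent = 1.77 - 0.017*57.7 = 0.7891
delay = 10^0.7891 = 6.15 ms


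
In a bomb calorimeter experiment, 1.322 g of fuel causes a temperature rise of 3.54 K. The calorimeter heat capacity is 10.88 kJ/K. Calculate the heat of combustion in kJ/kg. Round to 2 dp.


Hc = C_cal * delta_T / m_fuel
Q_released = 10.88 * 3.54 = 38.5152 kJ
m_fuel = 1.322 g = 1.322/1000 kg = 0.001322 kg
Hc = 38.5152 / 0.001322 = 29134.04 kJ/kg


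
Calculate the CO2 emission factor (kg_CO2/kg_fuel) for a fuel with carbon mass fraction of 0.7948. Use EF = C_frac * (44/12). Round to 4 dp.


EF = C_frac * (M_CO2 / M_C)
EF = 0.7948 * (44/12)
EF = 0.7948 * 3.666667 = 2.9143 kg_CO2/kg_fuel


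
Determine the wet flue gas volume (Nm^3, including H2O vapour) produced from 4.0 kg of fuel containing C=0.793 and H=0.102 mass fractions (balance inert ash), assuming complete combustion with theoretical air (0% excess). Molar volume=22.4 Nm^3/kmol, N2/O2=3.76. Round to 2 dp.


Per kg fuel: CO2 = (C/12 kmol)*22.4 = (0.793/12)*22.4 = 1.48027 Nm^3
Per kg fuel: H2O = (H/2 kmol)*22.4 = (0.102/2)*22.4 = 1.14240 Nm^3
O2 needed per kg fuel = C/12 + H/4 = 0.793/12 + 0.102/4 = 0.09158333 kmol
Per kg fuel: N2 = O2*3.76*22.4 = 0.09158333*3.76*22.4 = 7.71351 Nm^3
Total per kg = 1.48027 + 1.14240 + 7.71351 = 10.33618 Nm^3
Total = 10.33618 * 4.0 = 41.34 Nm^3


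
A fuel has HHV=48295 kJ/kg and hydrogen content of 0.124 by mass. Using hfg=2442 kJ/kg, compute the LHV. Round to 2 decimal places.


LHV = HHV - hfg * 9 * H
Water correction = 2442 * 9 * 0.124 = 2725.272 kJ/kg
LHV = 48295 - 2725.272 = 45569.73 kJ/kg


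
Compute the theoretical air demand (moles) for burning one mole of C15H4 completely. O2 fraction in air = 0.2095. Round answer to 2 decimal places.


Balanced combustion: C15H4 + 16 O2 -> 15 CO2 + 2 H2O
O2 needed = C + H/4 = 15 + 4/4 = 16.00 moles
Air moles = O2 / 0.2095 = 16.00 / 0.2095 = 76.37 moles air


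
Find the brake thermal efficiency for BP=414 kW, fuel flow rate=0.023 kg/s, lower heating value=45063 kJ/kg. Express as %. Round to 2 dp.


eta_BTE = (BP / (mf * LHV)) * 100
Denominator = 0.023 * 45063 = 1036.4490 kW
eta_BTE = (414 / 1036.4490) * 100 = 39.94%


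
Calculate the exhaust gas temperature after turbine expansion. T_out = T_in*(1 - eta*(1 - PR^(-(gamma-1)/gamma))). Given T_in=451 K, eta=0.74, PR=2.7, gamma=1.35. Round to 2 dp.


T_out = T_in * (1 - eta * (1 - PR^(-(gamma-1)/gamma)))
Exponent = -(1.35-1)/1.35 = -0.25925926
PR^exp = 2.7^(-0.25925926) = 0.77297411
Factor = 1 - 0.74*(1 - 0.77297411) = 0.83200084
T_out = 451 * 0.83200084 = 375.23 K


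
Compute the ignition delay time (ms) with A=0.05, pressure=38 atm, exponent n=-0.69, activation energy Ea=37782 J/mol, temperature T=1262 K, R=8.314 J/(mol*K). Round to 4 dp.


tau = A * P^n * exp(Ea/(R*T))
P^n = 38^(-0.69) = 0.08127357
Ea/(R*T) = 37782/(8.314*1262) = 3.600937
exp(Ea/(R*T)) = 36.632557
tau = 0.05 * 0.08127357 * 36.632557 = 0.1489 ms


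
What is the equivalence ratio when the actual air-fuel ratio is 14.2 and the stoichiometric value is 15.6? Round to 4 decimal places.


phi = AFR_stoich / AFR_actual
phi = 15.6 / 14.2 = 1.0986


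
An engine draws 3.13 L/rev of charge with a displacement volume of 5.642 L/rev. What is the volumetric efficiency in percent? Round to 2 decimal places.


eta_v = (V_actual / V_disp) * 100
Ratio = 3.13 / 5.642 = 0.5548
eta_v = 0.5548 * 100 = 55.48%


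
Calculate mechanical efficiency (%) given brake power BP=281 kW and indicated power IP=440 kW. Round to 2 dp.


eta_mech = (BP / IP) * 100
Ratio = 281 / 440 = 0.6386
eta_mech = 0.6386 * 100 = 63.86%


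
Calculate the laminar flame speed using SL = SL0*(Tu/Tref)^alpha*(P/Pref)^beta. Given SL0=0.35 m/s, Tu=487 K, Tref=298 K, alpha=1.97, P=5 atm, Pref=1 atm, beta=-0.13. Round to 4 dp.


SL = SL0 * (Tu/Tref)^alpha * (P/Pref)^beta
T ratio = 487/298 = 1.63422819
(T ratio)^alpha = 1.63422819^1.97 = 2.631637
(P/Pref)^beta = 5^(-0.13) = 0.811211
SL = 0.35 * 2.631637 * 0.811211 = 0.7472 m/s


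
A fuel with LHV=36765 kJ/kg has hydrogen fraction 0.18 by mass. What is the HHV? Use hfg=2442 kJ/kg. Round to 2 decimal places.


HHV = LHV + hfg * 9 * H
Water addition = 2442 * 9 * 0.18 = 3956.040 kJ/kg
HHV = 36765 + 3956.040 = 40721.04 kJ/kg


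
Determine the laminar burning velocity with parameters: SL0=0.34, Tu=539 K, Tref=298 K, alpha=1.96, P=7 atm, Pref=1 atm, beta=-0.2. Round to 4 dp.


SL = SL0 * (Tu/Tref)^alpha * (P/Pref)^beta
T ratio = 539/298 = 1.80872483
(T ratio)^alpha = 1.80872483^1.96 = 3.194847
(P/Pref)^beta = 7^(-0.2) = 0.677611
SL = 0.34 * 3.194847 * 0.677611 = 0.7361 m/s


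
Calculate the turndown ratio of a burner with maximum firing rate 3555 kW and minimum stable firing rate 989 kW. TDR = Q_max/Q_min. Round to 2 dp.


TDR = Q_max / Q_min
TDR = 3555 / 989 = 3.59


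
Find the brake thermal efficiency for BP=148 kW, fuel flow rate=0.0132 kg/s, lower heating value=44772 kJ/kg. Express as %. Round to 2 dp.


eta_BTE = (BP / (mf * LHV)) * 100
Denominator = 0.0132 * 44772 = 590.9904 kW
eta_BTE = (148 / 590.9904) * 100 = 25.04%


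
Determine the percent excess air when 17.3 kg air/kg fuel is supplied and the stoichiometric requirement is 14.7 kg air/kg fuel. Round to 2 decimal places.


Excess air = actual - stoichiometric = 17.3 - 14.7 = 2.60 kg/kg fuel
Excess air % = (excess / stoich) * 100 = (2.60 / 14.7) * 100 = 17.69%


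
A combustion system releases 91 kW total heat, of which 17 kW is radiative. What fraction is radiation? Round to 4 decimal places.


f_rad = Q_rad / Q_total
f_rad = 17 / 91 = 0.1868


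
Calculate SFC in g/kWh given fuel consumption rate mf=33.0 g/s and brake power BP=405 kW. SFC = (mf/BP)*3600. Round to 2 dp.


SFC = (mf / BP) * 3600
Rate = 33.0 / 405 = 0.081481 g/(s*kW)
SFC = 0.081481 * 3600 = 293.33 g/kWh


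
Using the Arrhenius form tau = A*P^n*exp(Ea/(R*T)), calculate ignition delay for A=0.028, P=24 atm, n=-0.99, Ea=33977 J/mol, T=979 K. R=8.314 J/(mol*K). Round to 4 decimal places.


tau = A * P^n * exp(Ea/(R*T))
P^n = 24^(-0.99) = 0.04301212
Ea/(R*T) = 33977/(8.314*979) = 4.174383
exp(Ea/(R*T)) = 64.999738
tau = 0.028 * 0.04301212 * 64.999738 = 0.0783 ms


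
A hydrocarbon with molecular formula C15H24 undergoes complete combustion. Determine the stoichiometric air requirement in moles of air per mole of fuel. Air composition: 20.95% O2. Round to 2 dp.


Balanced combustion: C15H24 + 21 O2 -> 15 CO2 + 12 H2O
O2 needed = C + H/4 = 15 + 24/4 = 21.00 moles
Air moles = O2 / 0.2095 = 21.00 / 0.2095 = 100.24 moles air


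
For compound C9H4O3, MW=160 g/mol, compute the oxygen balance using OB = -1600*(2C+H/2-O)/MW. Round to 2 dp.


OB = -1600 * (2C + H/2 - O) / MW
Inner = 2*9 + 4/2 - 3 = 17.00
OB = -1600 * 17.00 / 160 = -170.00%


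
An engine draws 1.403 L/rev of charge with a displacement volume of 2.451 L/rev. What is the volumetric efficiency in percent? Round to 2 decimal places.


eta_v = (V_actual / V_disp) * 100
Ratio = 1.403 / 2.451 = 0.5724
eta_v = 0.5724 * 100 = 57.24%


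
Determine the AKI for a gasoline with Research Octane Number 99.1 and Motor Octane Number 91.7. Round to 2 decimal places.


AKI = (RON + MON) / 2
AKI = (99.1 + 91.7) / 2
AKI = 190.8 / 2 = 95.40


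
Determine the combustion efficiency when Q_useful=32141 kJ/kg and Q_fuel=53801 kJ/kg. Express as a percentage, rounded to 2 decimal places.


Efficiency = (Q_useful / Q_fuel) * 100
Efficiency = (32141 / 53801) * 100
Efficiency = 0.5974 * 100 = 59.74%


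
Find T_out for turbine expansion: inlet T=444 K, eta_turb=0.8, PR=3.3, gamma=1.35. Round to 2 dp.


T_out = T_in * (1 - eta * (1 - PR^(-(gamma-1)/gamma)))
Exponent = -(1.35-1)/1.35 = -0.25925926
PR^exp = 3.3^(-0.25925926) = 0.73378775
Factor = 1 - 0.8*(1 - 0.73378775) = 0.78703020
T_out = 444 * 0.78703020 = 349.44 K


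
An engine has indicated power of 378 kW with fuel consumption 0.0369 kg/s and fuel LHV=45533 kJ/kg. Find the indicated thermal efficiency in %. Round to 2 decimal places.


eta_ith = (IP / (mf * LHV)) * 100
Denominator = 0.0369 * 45533 = 1680.1677 kW
eta_ith = (378 / 1680.1677) * 100 = 22.50%


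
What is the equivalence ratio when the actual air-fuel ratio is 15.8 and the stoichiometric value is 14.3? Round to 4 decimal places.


phi = AFR_stoich / AFR_actual
phi = 14.3 / 15.8 = 0.9051


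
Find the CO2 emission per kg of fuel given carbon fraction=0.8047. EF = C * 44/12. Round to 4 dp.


EF = C_frac * (M_CO2 / M_C)
EF = 0.8047 * (44/12)
EF = 0.8047 * 3.666667 = 2.9506 kg_CO2/kg_fuel


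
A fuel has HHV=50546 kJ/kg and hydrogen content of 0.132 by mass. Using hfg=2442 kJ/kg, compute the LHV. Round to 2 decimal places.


LHV = HHV - hfg * 9 * H
Water correction = 2442 * 9 * 0.132 = 2901.096 kJ/kg
LHV = 50546 - 2901.096 = 47644.90 kJ/kg


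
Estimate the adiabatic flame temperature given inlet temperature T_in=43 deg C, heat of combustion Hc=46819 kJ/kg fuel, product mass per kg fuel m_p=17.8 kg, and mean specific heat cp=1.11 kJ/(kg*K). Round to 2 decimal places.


T_ad = T_in + Hc / (m_p * cp)
Denominator = 17.8 * 1.11 = 19.7580
Temperature rise = 46819 / 19.7580 = 2369.62 K
T_ad = 43 + 2369.62 = 2412.62 deg C


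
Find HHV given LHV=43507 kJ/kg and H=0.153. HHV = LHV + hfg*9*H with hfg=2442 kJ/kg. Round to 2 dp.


HHV = LHV + hfg * 9 * H
Water addition = 2442 * 9 * 0.153 = 3362.634 kJ/kg
HHV = 43507 + 3362.634 = 46869.63 kJ/kg


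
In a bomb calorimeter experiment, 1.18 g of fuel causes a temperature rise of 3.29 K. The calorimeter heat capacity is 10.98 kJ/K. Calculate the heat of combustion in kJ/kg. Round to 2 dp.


Hc = C_cal * delta_T / m_fuel
Q_released = 10.98 * 3.29 = 36.1242 kJ
m_fuel = 1.18 g = 1.18/1000 kg = 0.001180 kg
Hc = 36.1242 / 0.001180 = 30613.73 kJ/kg


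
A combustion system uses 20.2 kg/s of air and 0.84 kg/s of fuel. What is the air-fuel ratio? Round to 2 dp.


AFR = m_air / m_fuel
AFR = 20.2 / 0.84 = 24.05


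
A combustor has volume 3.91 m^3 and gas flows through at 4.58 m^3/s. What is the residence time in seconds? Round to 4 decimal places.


tau = V / Q_flow
tau = 3.91 / 4.58 = 0.8537 s


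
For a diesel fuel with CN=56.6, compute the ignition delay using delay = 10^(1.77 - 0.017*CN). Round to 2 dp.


delay = 10^(1.77 - 0.017*CN)
Exponent = 1.77 - 0.017*56.6 = 0.8078
delay = 10^0.8078 = 6.42 ms


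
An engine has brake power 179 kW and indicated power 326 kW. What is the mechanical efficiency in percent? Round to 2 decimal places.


eta_mech = (BP / IP) * 100
Ratio = 179 / 326 = 0.5491
eta_mech = 0.5491 * 100 = 54.91%


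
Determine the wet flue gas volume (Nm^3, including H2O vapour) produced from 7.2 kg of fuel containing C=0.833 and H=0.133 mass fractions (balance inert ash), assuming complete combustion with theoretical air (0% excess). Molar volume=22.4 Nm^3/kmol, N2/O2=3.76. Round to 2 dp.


Per kg fuel: CO2 = (C/12 kmol)*22.4 = (0.833/12)*22.4 = 1.55493 Nm^3
Per kg fuel: H2O = (H/2 kmol)*22.4 = (0.133/2)*22.4 = 1.48960 Nm^3
O2 needed per kg fuel = C/12 + H/4 = 0.833/12 + 0.133/4 = 0.10266667 kmol
Per kg fuel: N2 = O2*3.76*22.4 = 0.10266667*3.76*22.4 = 8.64700 Nm^3
Total per kg = 1.55493 + 1.48960 + 8.64700 = 11.69153 Nm^3
Total = 11.69153 * 7.2 = 84.18 Nm^3


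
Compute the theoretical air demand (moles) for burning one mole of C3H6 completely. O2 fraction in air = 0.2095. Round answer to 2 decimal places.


Balanced combustion: C3H6 + 4.5 O2 -> 3 CO2 + 3 H2O
O2 needed = C + H/4 = 3 + 6/4 = 4.50 moles
Air moles = O2 / 0.2095 = 4.50 / 0.2095 = 21.48 moles air


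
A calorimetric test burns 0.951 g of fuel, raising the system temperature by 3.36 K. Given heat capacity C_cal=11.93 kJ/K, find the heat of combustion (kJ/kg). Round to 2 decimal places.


Hc = C_cal * delta_T / m_fuel
Q_released = 11.93 * 3.36 = 40.0848 kJ
m_fuel = 0.951 g = 0.951/1000 kg = 0.000951 kg
Hc = 40.0848 / 0.000951 = 42150.16 kJ/kg


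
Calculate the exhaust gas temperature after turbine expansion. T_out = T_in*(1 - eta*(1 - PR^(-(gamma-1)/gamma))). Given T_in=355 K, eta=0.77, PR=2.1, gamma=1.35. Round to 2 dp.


T_out = T_in * (1 - eta * (1 - PR^(-(gamma-1)/gamma)))
Exponent = -(1.35-1)/1.35 = -0.25925926
PR^exp = 2.1^(-0.25925926) = 0.82501466
Factor = 1 - 0.77*(1 - 0.82501466) = 0.86526129
T_out = 355 * 0.86526129 = 307.17 K


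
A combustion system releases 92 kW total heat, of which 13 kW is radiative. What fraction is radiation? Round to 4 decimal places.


f_rad = Q_rad / Q_total
f_rad = 13 / 92 = 0.1413


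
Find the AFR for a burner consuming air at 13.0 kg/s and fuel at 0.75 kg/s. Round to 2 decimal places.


AFR = m_air / m_fuel
AFR = 13.0 / 0.75 = 17.33


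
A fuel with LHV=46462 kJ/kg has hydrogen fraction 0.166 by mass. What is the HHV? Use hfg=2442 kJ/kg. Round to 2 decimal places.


HHV = LHV + hfg * 9 * H
Water addition = 2442 * 9 * 0.166 = 3648.348 kJ/kg
HHV = 46462 + 3648.348 = 50110.35 kJ/kg


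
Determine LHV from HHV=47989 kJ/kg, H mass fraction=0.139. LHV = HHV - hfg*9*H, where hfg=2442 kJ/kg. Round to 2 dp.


LHV = HHV - hfg * 9 * H
Water correction = 2442 * 9 * 0.139 = 3054.942 kJ/kg
LHV = 47989 - 3054.942 = 44934.06 kJ/kg


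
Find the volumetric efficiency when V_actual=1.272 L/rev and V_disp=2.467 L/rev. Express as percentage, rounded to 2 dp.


eta_v = (V_actual / V_disp) * 100
Ratio = 1.272 / 2.467 = 0.5156
eta_v = 0.5156 * 100 = 51.56%


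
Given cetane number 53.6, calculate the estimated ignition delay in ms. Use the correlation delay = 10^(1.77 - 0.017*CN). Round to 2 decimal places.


delay = 10^(1.77 - 0.017*CN)
Exponent = 1.77 - 0.017*53.6 = 0.8588
delay = 10^0.8588 = 7.22 ms
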